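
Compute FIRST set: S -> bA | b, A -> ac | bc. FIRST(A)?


Per alternative of A: FIRST(ac) = {a}; FIRST(bc) = {b}
FIRST(A) = {a, b}


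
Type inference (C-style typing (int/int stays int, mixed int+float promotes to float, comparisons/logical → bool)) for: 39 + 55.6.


Operand types: int + float
Rule: mixed int/float promotes to float; int/int stays int
Result type: float


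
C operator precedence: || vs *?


'*' is multiplicative (level 10); '||' is logical OR (level 1)
Higher level binds tighter
'*' has higher precedence than '||'


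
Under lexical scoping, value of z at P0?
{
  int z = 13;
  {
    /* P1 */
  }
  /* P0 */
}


z declared in the same block as P0
z = 13


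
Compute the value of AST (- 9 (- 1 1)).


Evaluate inner: (- 1 1) = 0
Evaluate root: (- 9 0) = 9
Result: 9


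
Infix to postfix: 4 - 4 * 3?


* has higher precedence, evaluate 4*3 first
Postfix: 4 4 3 * -


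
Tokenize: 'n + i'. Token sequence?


Scan left to right, longest-match per lexeme
Tokens: ID(n), OP(+), ID(i)


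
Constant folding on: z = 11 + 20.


11 + 20 = 31 at compile time
Optimized: z = 31


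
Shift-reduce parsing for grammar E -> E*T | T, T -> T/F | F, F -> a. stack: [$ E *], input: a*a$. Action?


no handle ('E*' is not any RHS); shift 'a'
Action: shift


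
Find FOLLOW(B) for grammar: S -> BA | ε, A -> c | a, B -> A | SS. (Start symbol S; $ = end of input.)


$ ∈ FOLLOW(S). For each A -> αBβ: add FIRST(β)\{ε} to FOLLOW(B); if β nullable, add FOLLOW(A).
FOLLOW(B) = {a, c}


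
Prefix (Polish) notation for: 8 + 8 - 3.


left-to-right (same/higher precedence on left): tree is (- (+ 8 8) 3)
Prefix: - + 8 8 3


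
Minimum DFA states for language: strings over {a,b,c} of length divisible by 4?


Track length mod 4: states 0..3, accept at 0
Minimal DFA: 4 states


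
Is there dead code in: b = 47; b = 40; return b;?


first assignment to b is overwritten before any read
Dead: 'b = 47'


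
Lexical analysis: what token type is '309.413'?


Pattern: digits with a decimal point
Type: FLOAT_LITERAL


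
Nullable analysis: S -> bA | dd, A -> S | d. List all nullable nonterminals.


A nonterminal is nullable iff some alternative derives ε (directly, or every symbol in it is nullable)
Nullable: {}


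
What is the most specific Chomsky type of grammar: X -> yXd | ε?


Single nonterminal LHS, but y^n d^n is not regular
Classification: Type 2 (Context-Free)


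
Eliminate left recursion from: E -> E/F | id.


Left-recursive alternatives: E/F; non-recursive: id
Introduce E': E -> idE', E' -> /FE' | ε


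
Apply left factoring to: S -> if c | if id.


Common prefix: 'if'
Factored: S -> if S', S' -> c | id


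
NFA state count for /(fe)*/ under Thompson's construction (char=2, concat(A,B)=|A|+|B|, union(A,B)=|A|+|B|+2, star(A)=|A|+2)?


Syntax tree has 2 char leaf(s), 0 union(s), 1 star(s)
chars contribute 2×2 = 4; each union adds +2; each star adds +2
Total: 4 + 0 + 2 = 6 states


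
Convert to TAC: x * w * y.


Break into single-operator statements:
t1 = x * w
t2 = t1 * y


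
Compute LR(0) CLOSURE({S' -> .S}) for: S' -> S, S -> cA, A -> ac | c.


Start: S' -> .S
For each item with dot before a nonterminal B, add B -> .γ for every B-production
Closure: [S' -> .S, S -> .cA]


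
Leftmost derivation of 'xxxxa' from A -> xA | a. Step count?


Derivation: A => xA => xxA => xxxA => xxxxA => xxxxa
Steps: 5


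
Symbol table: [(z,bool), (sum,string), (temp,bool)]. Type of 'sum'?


Lookup 'sum' → type string


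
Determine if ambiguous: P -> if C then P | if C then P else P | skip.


dangling else: 'if C then if C then skip else skip' parses two ways
Ambiguous


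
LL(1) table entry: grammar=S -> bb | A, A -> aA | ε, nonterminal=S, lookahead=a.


For [S, a]: 'a' ∈ FIRST(A)
Entry: S -> A


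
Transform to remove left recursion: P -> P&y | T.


Left-recursive alternatives: P&y; non-recursive: T
Introduce P': P -> TP', P' -> &yP' | ε


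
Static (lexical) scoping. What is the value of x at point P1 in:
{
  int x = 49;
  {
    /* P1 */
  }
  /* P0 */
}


P1's block does not declare x; resolves to the enclosing declaration at depth 0
x = 49


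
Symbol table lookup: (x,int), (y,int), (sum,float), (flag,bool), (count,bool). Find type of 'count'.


Lookup 'count' → type bool


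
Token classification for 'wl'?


Pattern: letter/underscore followed by alphanumerics, not a keyword
Type: IDENTIFIER


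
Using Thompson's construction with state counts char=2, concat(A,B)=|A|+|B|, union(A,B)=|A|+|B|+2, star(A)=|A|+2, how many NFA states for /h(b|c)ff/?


Syntax tree has 5 char leaf(s), 1 union(s), 0 star(s)
chars contribute 5×2 = 10; each union adds +2; each star adds +2
Total: 10 + 2 + 0 = 12 states


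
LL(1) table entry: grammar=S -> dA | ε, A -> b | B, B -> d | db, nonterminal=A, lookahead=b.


For [A, b]: 'b' ∈ FIRST(b)
Entry: A -> b


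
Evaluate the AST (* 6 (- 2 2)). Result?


Evaluate inner: (- 2 2) = 0
Evaluate root: (* 6 0) = 0
Result: 0


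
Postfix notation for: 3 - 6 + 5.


Left to right (same or higher precedence on left)
Postfix: 3 6 - 5 +


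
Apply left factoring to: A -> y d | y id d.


Common prefix: 'y'
Factored: A -> y A', A' -> d | id d


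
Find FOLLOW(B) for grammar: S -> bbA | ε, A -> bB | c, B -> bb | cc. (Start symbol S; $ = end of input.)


$ ∈ FOLLOW(S). For each A -> αBβ: add FIRST(β)\{ε} to FOLLOW(B); if β nullable, add FOLLOW(A).
FOLLOW(B) = {$}


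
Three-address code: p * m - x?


Break into single-operator statements:
t1 = p * m
t2 = t1 - x


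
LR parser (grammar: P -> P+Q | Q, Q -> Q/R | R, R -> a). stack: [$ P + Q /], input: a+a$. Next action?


no handle; shift 'a'
Action: shift


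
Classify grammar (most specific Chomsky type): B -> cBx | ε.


Single nonterminal LHS, but c^n x^n is not regular
Classification: Type 2 (Context-Free)


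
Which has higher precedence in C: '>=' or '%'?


'%' is multiplicative (level 10); '>=' is relational (level 7)
Higher level binds tighter
'%' has higher precedence than '>='


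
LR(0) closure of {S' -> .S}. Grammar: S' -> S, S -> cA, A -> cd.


Start: S' -> .S
For each item with dot before a nonterminal B, add B -> .γ for every B-production
Closure: [S' -> .S, S -> .cA]


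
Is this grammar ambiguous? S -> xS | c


right-linear, alternatives start with distinct terminals 'x' vs 'c': unique leftmost derivation
Unambiguous


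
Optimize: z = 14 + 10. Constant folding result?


14 + 10 = 24 at compile time
Optimized: z = 24


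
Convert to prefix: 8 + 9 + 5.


left-to-right (same/higher precedence on left): tree is (+ (+ 8 9) 5)
Prefix: + + 8 9 5


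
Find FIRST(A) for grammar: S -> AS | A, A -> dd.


Per alternative of A: FIRST(dd) = {d}
FIRST(A) = {d}


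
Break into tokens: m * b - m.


Scan left to right, longest-match per lexeme
Tokens: ID(m), OP(*), ID(b), OP(-), ID(m)


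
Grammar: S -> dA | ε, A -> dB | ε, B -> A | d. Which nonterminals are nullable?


A nonterminal is nullable iff some alternative derives ε (directly, or every symbol in it is nullable)
Nullable: {A, B, S}


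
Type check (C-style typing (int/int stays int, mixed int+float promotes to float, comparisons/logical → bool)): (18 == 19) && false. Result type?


Operand types: bool && bool
Rule: logical operators take bool operands and yield bool
Result type: bool


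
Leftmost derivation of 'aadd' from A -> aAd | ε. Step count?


Derivation: A => aAd => aaAdd => aadd
Steps: 3


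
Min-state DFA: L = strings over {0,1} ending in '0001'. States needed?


Track the longest suffix of input matching a prefix of '0001': 5 classes (prefixes of length 0..4)
Minimal DFA: 5 states


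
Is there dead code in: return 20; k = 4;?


statement follows a return and is unreachable
Dead: 'k = 4'


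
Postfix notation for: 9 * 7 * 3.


Left to right (same or higher precedence on left)
Postfix: 9 7 * 3 *


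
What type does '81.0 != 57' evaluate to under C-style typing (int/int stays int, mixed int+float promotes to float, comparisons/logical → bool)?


Operand types: float != int
Rule: comparison yields bool
Result type: bool


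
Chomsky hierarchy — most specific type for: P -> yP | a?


Right-linear: every RHS is a terminal or a terminal followed by one nonterminal
Classification: Type 3 (Regular)


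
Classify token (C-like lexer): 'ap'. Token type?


Pattern: letter/underscore followed by alphanumerics, not a keyword
Type: IDENTIFIER


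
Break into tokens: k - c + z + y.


Scan left to right, longest-match per lexeme
Tokens: ID(k), OP(-), ID(c), OP(+), ID(z), OP(+), ID(y)


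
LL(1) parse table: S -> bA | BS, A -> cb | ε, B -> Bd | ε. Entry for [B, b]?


For [B, b]: ε is nullable and 'b' ∈ FOLLOW(B)
Entry: B -> ε


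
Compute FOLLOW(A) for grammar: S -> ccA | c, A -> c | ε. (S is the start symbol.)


$ ∈ FOLLOW(S). For each A -> αBβ: add FIRST(β)\{ε} to FOLLOW(B); if β nullable, add FOLLOW(A).
FOLLOW(A) = {$}


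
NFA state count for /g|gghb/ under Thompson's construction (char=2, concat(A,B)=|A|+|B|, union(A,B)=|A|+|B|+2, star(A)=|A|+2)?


Syntax tree has 5 char leaf(s), 1 union(s), 0 star(s)
chars contribute 5×2 = 10; each union adds +2; each star adds +2
Total: 10 + 2 + 0 = 12 states


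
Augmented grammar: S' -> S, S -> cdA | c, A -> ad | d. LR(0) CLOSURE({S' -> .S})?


Start: S' -> .S
For each item with dot before a nonterminal B, add B -> .γ for every B-production
Closure: [S' -> .S, S -> .cdA, S -> .c]


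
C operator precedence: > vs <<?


'<<' is shift (level 8); '>' is relational (level 7)
Higher level binds tighter
'<<' has higher precedence than '>'


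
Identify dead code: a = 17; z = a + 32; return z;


a is read by z's definition; z is returned
No dead code


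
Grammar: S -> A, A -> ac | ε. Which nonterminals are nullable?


A nonterminal is nullable iff some alternative derives ε (directly, or every symbol in it is nullable)
Nullable: {A, S}


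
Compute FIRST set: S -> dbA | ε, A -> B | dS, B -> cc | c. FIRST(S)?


Per alternative of S: FIRST(dbA) = {d}; FIRST(ε) = {ε}
FIRST(S) = {d, ε}


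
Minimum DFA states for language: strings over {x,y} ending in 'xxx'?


Track the longest suffix of input matching a prefix of 'xxx': 4 classes (prefixes of length 0..3)
Minimal DFA: 4 states


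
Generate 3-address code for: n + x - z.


Break into single-operator statements:
t1 = n + x
t2 = t1 - z


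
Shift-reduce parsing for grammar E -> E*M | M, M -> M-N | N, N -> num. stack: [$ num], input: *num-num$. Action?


'num' on top is the handle for N -> num
Action: reduce (N -> num)


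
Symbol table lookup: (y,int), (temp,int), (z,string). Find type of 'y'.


Lookup 'y' → type int


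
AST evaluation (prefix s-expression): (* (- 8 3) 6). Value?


Evaluate inner: (- 8 3) = 5
Evaluate root: (* 5 6) = 30
Result: 30


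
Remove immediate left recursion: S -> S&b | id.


Left-recursive alternatives: S&b; non-recursive: id
Introduce S': S -> idS', S' -> &bS' | ε


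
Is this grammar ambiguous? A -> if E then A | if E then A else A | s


dangling else: 'if E then if E then s else s' parses two ways
Ambiguous


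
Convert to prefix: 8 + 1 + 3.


left-to-right (same/higher precedence on left): tree is (+ (+ 8 1) 3)
Prefix: + + 8 1 3


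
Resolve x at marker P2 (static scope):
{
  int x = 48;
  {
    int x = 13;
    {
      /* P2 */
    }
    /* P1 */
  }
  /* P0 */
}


P2's block does not declare x; resolves to the enclosing declaration at depth 1
x = 13


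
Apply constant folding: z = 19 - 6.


19 - 6 = 13 at compile time
Optimized: z = 13


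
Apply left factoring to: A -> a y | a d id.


Common prefix: 'a'
Factored: A -> a A', A' -> y | d id


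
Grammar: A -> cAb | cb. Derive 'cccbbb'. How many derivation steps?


Derivation: A => cAb => ccAbb => cccbbb
Steps: 3


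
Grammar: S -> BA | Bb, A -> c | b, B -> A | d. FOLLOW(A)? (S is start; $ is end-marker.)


$ ∈ FOLLOW(S). For each A -> αBβ: add FIRST(β)\{ε} to FOLLOW(B); if β nullable, add FOLLOW(A).
FOLLOW(A) = {$, b, c}


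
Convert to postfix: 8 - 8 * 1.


* has higher precedence, evaluate 8*1 first
Postfix: 8 8 1 * -


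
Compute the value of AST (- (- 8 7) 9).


Evaluate inner: (- 8 7) = 1
Evaluate root: (- 1 9) = -8
Result: -8


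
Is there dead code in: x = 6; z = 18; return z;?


x is assigned but never read
Dead: 'x = 6'


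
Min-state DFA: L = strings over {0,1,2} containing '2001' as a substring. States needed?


KMP-style automaton: 4 progress states + 1 absorbing accept = 5
Minimal DFA: 5 states


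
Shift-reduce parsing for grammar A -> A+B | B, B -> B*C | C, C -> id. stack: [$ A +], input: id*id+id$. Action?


no handle ('A+' is not any RHS); shift 'id'
Action: shift


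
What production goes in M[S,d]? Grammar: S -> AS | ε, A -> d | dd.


For [S, d]: 'd' ∈ FIRST(AS)
Entry: S -> AS


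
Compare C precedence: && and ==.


'==' is equality (level 6); '&&' is logical AND (level 2)
Higher level binds tighter
'==' has higher precedence than '&&'


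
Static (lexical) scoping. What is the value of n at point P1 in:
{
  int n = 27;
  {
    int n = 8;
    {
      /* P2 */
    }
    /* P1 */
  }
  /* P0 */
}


n declared in the same block as P1
n = 8


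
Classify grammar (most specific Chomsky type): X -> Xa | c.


Left-linear: every RHS is a terminal or one nonterminal followed by a terminal
Classification: Type 3 (Regular)


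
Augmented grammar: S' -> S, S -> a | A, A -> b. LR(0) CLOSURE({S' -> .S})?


Start: S' -> .S
For each item with dot before a nonterminal B, add B -> .γ for every B-production
Closure: [S' -> .S, S -> .a, S -> .A, A -> .b]


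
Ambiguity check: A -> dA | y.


right-linear, alternatives start with distinct terminals 'd' vs 'y': unique leftmost derivation
Unambiguous


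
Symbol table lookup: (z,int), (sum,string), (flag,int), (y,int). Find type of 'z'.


Lookup 'z' → type int


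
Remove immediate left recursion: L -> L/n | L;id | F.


Left-recursive alternatives: L/n, L;id; non-recursive: F
Introduce L': L -> FL', L' -> /nL' | ;idL' | ε


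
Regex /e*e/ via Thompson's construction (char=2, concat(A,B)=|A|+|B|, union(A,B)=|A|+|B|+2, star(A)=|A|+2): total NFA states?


Syntax tree has 2 char leaf(s), 0 union(s), 1 star(s)
chars contribute 2×2 = 4; each union adds +2; each star adds +2
Total: 4 + 0 + 2 = 6 states


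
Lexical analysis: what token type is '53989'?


Pattern: digits only
Type: INTEGER_LITERAL


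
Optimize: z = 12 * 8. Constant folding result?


12 * 8 = 96 at compile time
Optimized: z = 96


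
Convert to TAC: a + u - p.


Break into single-operator statements:
t1 = a + u
t2 = t1 - p


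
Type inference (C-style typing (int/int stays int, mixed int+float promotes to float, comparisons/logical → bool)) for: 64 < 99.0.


Operand types: int < float
Rule: comparison yields bool
Result type: bool


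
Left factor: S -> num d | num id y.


Common prefix: 'num'
Factored: S -> num S', S' -> d | id y


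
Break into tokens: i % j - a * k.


Scan left to right, longest-match per lexeme
Tokens: ID(i), OP(%), ID(j), OP(-), ID(a), OP(*), ID(k)


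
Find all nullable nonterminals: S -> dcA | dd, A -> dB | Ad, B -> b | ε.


A nonterminal is nullable iff some alternative derives ε (directly, or every symbol in it is nullable)
Nullable: {B}


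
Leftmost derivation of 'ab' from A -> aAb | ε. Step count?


Derivation: A => aAb => ab
Steps: 2


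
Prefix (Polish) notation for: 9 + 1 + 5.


left-to-right (same/higher precedence on left): tree is (+ (+ 9 1) 5)
Prefix: + + 9 1 5


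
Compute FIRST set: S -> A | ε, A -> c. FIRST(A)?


Per alternative of A: FIRST(c) = {c}
FIRST(A) = {c}


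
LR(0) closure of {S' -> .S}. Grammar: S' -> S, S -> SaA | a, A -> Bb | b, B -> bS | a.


Start: S' -> .S
For each item with dot before a nonterminal B, add B -> .γ for every B-production
Closure: [S' -> .S, S -> .SaA, S -> .a]


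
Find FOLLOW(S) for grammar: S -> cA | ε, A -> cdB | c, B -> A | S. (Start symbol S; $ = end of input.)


$ ∈ FOLLOW(S). For each A -> αBβ: add FIRST(β)\{ε} to FOLLOW(B); if β nullable, add FOLLOW(A).
FOLLOW(S) = {$}


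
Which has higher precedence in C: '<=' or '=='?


'<=' is relational (level 7); '==' is equality (level 6)
Higher level binds tighter
'<=' has higher precedence than '=='


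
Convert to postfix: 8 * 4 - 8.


Left to right (same or higher precedence on left)
Postfix: 8 4 * 8 -


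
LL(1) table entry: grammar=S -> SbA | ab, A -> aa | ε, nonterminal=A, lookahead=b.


For [A, b]: ε is nullable and 'b' ∈ FOLLOW(A)
Entry: A -> ε


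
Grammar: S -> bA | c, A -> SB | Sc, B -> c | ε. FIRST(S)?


Per alternative of S: FIRST(bA) = {b}; FIRST(c) = {c}
FIRST(S) = {b, c}


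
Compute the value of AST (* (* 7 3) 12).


Evaluate inner: (* 7 3) = 21
Evaluate root: (* 21 12) = 252
Result: 252


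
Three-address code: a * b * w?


Break into single-operator statements:
t1 = a * b
t2 = t1 * w


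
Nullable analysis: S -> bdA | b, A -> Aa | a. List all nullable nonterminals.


A nonterminal is nullable iff some alternative derives ε (directly, or every symbol in it is nullable)
Nullable: {}


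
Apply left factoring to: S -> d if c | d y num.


Common prefix: 'd'
Factored: S -> d S', S' -> if c | y num


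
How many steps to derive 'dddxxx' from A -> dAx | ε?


Derivation: A => dAx => ddAxx => dddAxxx => dddxxx
Steps: 4


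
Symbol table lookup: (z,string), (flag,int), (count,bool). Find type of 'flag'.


Lookup 'flag' → type int


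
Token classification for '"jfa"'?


Pattern: double-quoted sequence
Type: STRING_LITERAL


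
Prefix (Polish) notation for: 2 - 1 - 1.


left-to-right (same/higher precedence on left): tree is (- (- 2 1) 1)
Prefix: - - 2 1 1


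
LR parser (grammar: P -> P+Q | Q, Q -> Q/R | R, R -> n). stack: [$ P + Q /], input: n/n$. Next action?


no handle; shift 'n'
Action: shift


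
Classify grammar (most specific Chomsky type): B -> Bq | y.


Left-linear: every RHS is a terminal or one nonterminal followed by a terminal
Classification: Type 3 (Regular)


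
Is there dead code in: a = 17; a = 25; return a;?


first assignment to a is overwritten before any read
Dead: 'a = 17'


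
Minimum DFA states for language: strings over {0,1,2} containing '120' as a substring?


KMP-style automaton: 3 progress states + 1 absorbing accept = 4
Minimal DFA: 4 states


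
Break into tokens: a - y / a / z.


Scan left to right, longest-match per lexeme
Tokens: ID(a), OP(-), ID(y), OP(/), ID(a), OP(/), ID(z)


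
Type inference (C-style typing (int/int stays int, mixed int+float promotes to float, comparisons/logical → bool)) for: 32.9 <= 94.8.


Operand types: float <= float
Rule: comparison yields bool
Result type: bool


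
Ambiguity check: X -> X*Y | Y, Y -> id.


precedence layered via separate nonterminal Y: deterministic
Unambiguous


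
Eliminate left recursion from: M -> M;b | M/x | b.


Left-recursive alternatives: M;b, M/x; non-recursive: b
Introduce M': M -> bM', M' -> ;bM' | /xM' | ε


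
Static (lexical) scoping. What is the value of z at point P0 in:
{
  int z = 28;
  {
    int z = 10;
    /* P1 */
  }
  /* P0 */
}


z declared in the same block as P0
z = 28


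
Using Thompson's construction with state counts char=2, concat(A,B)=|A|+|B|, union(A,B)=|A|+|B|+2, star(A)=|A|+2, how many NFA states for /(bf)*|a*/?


Syntax tree has 3 char leaf(s), 1 union(s), 2 star(s)
chars contribute 3×2 = 6; each union adds +2; each star adds +2
Total: 6 + 2 + 4 = 12 states


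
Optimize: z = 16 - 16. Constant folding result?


16 - 16 = 0 at compile time
Optimized: z = 0


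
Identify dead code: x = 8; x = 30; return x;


first assignment to x is overwritten before any read
Dead: 'x = 8'


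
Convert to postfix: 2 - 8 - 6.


Left to right (same or higher precedence on left)
Postfix: 2 8 - 6 -


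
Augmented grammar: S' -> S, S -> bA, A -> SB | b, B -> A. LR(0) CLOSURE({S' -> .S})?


Start: S' -> .S
For each item with dot before a nonterminal B, add B -> .γ for every B-production
Closure: [S' -> .S, S -> .bA]


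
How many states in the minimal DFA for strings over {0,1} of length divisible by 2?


Track length mod 2: states 0..1, accept at 0
Minimal DFA: 2 states


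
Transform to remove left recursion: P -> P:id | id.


Left-recursive alternatives: P:id; non-recursive: id
Introduce P': P -> idP', P' -> :idP' | ε


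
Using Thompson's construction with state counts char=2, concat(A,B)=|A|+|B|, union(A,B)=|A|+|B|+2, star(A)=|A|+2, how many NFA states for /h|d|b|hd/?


Syntax tree has 5 char leaf(s), 3 union(s), 0 star(s)
chars contribute 5×2 = 10; each union adds +2; each star adds +2
Total: 10 + 6 + 0 = 16 states


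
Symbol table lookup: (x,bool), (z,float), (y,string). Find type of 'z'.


Lookup 'z' → type float


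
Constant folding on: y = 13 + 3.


13 + 3 = 16 at compile time
Optimized: y = 16


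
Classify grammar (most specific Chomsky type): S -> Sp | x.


Left-linear: every RHS is a terminal or one nonterminal followed by a terminal
Classification: Type 3 (Regular)


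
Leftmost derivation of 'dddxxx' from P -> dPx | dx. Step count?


Derivation: P => dPx => ddPxx => dddxxx
Steps: 3


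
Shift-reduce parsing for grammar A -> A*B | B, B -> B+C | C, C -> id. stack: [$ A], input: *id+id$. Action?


shift '*' to continue A -> A*B
Action: shift


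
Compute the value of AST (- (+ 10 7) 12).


Evaluate inner: (+ 10 7) = 17
Evaluate root: (- 17 12) = 5
Result: 5


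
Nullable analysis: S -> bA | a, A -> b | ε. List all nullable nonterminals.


A nonterminal is nullable iff some alternative derives ε (directly, or every symbol in it is nullable)
Nullable: {A}


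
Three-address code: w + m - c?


Break into single-operator statements:
t1 = w + m
t2 = t1 - c


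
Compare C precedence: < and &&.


'<' is relational (level 7); '&&' is logical AND (level 2)
Higher level binds tighter
'<' has higher precedence than '&&'


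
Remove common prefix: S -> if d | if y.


Common prefix: 'if'
Factored: S -> if S', S' -> d | y


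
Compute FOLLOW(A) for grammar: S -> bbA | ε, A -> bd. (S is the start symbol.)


$ ∈ FOLLOW(S). For each A -> αBβ: add FIRST(β)\{ε} to FOLLOW(B); if β nullable, add FOLLOW(A).
FOLLOW(A) = {$}


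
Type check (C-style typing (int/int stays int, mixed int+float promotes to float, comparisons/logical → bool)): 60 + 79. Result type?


Operand types: int + int
Rule: mixed int/float promotes to float; int/int stays int
Result type: int


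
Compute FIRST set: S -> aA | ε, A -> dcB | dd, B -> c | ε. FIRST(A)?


Per alternative of A: FIRST(dcB) = {d}; FIRST(dd) = {d}
FIRST(A) = {d}


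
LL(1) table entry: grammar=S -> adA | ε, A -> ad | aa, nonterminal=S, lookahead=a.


For [S, a]: 'a' ∈ FIRST(adA)
Entry: S -> adA


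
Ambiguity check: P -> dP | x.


right-linear, alternatives start with distinct terminals 'd' vs 'x': unique leftmost derivation
Unambiguous


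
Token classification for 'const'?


Pattern: reserved word
Type: KEYWORD


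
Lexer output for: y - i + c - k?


Scan left to right, longest-match per lexeme
Tokens: ID(y), OP(-), ID(i), OP(+), ID(c), OP(-), ID(k)


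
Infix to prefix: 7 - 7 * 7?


'*' binds tighter: tree is (- 7 (* 7 7))
Prefix: - 7 * 7 7


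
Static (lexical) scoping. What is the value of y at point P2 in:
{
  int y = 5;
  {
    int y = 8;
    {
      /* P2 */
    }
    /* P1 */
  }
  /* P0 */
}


P2's block does not declare y; resolves to the enclosing declaration at depth 1
y = 8


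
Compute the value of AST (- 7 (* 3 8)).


Evaluate inner: (* 3 8) = 24
Evaluate root: (- 7 24) = -17
Result: -17


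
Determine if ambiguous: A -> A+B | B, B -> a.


precedence layered via separate nonterminal B: deterministic
Unambiguous


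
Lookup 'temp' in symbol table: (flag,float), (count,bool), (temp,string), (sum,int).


Lookup 'temp' → type string


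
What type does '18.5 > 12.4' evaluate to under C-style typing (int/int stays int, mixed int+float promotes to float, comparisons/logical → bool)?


Operand types: float > float
Rule: comparison yields bool
Result type: bool


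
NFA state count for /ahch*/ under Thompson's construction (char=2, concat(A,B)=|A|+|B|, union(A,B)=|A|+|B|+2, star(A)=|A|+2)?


Syntax tree has 4 char leaf(s), 0 union(s), 1 star(s)
chars contribute 4×2 = 8; each union adds +2; each star adds +2
Total: 8 + 0 + 2 = 10 states


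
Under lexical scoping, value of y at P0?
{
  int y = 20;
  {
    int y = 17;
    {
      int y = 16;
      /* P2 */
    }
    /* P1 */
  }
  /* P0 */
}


y declared in the same block as P0
y = 20


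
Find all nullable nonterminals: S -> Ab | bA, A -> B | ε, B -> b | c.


A nonterminal is nullable iff some alternative derives ε (directly, or every symbol in it is nullable)
Nullable: {A}


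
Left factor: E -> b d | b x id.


Common prefix: 'b'
Factored: E -> b E', E' -> d | x id


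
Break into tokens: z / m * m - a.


Scan left to right, longest-match per lexeme
Tokens: ID(z), OP(/), ID(m), OP(*), ID(m), OP(-), ID(a)


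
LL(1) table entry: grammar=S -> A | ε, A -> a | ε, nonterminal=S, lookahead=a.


For [S, a]: 'a' ∈ FIRST(A)
Entry: S -> A


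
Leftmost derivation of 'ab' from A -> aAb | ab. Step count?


Derivation: A => ab
Steps: 1


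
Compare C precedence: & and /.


'/' is multiplicative (level 10); '&' is bitwise AND (level 5)
Higher level binds tighter
'/' has higher precedence than '&'


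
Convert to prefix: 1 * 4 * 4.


left-to-right (same/higher precedence on left): tree is (* (* 1 4) 4)
Prefix: * * 1 4 4


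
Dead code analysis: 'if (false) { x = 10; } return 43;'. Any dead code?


condition is constant false, so the whole block is unreachable
Dead: 'if (false) { x = 10; }'


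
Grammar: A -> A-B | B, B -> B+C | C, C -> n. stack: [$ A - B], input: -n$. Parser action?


handle 'A-B' on top; lookahead ∈ FOLLOW(A) = {-, $}
Action: reduce (A -> A-B)


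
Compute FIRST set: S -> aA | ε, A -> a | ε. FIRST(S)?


Per alternative of S: FIRST(aA) = {a}; FIRST(ε) = {ε}
FIRST(S) = {a, ε}


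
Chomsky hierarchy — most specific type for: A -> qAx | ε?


Single nonterminal LHS, but q^n x^n is not regular
Classification: Type 2 (Context-Free)


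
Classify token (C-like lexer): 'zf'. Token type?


Pattern: letter/underscore followed by alphanumerics, not a keyword
Type: IDENTIFIER


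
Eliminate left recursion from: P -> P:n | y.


Left-recursive alternatives: P:n; non-recursive: y
Introduce P': P -> yP', P' -> :nP' | ε


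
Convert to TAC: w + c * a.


Break into single-operator statements:
t1 = c * a
t2 = w + t1


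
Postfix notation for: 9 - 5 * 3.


* has higher precedence, evaluate 5*3 first
Postfix: 9 5 3 * -


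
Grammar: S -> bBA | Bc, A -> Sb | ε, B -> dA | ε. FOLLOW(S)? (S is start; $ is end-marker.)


$ ∈ FOLLOW(S). For each A -> αBβ: add FIRST(β)\{ε} to FOLLOW(B); if β nullable, add FOLLOW(A).
FOLLOW(S) = {$, b}


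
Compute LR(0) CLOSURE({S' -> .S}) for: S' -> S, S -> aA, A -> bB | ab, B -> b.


Start: S' -> .S
For each item with dot before a nonterminal B, add B -> .γ for every B-production
Closure: [S' -> .S, S -> .aA]


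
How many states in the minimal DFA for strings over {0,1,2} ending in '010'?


Track the longest suffix of input matching a prefix of '010': 4 classes (prefixes of length 0..3)
Minimal DFA: 4 states


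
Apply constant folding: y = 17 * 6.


17 * 6 = 102 at compile time
Optimized: y = 102


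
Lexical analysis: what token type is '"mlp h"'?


Pattern: double-quoted sequence
Type: STRING_LITERAL


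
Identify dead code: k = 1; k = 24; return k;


first assignment to k is overwritten before any read
Dead: 'k = 1'


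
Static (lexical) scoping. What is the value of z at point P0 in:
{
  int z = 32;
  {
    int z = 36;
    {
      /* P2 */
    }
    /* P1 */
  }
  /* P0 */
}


z declared in the same block as P0
z = 32


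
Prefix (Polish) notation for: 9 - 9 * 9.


'*' binds tighter: tree is (- 9 (* 9 9))
Prefix: - 9 * 9 9


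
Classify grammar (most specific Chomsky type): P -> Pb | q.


Left-linear: every RHS is a terminal or one nonterminal followed by a terminal
Classification: Type 3 (Regular)


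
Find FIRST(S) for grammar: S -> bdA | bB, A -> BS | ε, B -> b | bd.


Per alternative of S: FIRST(bdA) = {b}; FIRST(bB) = {b}
FIRST(S) = {b}


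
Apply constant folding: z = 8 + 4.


8 + 4 = 12 at compile time
Optimized: z = 12


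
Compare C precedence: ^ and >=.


'>=' is relational (level 7); '^' is bitwise XOR (level 4)
Higher level binds tighter
'>=' has higher precedence than '^'


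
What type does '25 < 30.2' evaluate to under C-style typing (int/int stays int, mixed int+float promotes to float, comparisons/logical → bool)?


Operand types: int < float
Rule: comparison yields bool
Result type: bool


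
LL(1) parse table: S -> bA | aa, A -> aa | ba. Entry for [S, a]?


For [S, a]: 'a' ∈ FIRST(aa)
Entry: S -> aa


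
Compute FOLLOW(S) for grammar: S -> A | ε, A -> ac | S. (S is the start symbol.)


$ ∈ FOLLOW(S). For each A -> αBβ: add FIRST(β)\{ε} to FOLLOW(B); if β nullable, add FOLLOW(A).
FOLLOW(S) = {$}


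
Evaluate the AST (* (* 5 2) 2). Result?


Evaluate inner: (* 5 2) = 10
Evaluate root: (* 10 2) = 20
Result: 20


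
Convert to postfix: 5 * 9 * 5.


Left to right (same or higher precedence on left)
Postfix: 5 9 * 5 *


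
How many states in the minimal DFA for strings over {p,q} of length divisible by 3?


Track length mod 3: states 0..2, accept at 0
Minimal DFA: 3 states


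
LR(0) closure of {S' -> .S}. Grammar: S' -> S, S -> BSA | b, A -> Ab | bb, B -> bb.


Start: S' -> .S
For each item with dot before a nonterminal B, add B -> .γ for every B-production
Closure: [S' -> .S, S -> .BSA, S -> .b, B -> .bb]


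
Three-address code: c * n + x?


Break into single-operator statements:
t1 = c * n
t2 = t1 + x


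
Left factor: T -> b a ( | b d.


Common prefix: 'b'
Factored: T -> b T', T' -> a ( | d


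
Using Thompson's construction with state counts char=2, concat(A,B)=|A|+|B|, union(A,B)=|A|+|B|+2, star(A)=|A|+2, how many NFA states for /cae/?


Syntax tree has 3 char leaf(s), 0 union(s), 0 star(s)
chars contribute 3×2 = 6; each union adds +2; each star adds +2
Total: 6 + 0 + 0 = 6 states


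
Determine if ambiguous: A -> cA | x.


right-linear, alternatives start with distinct terminals 'c' vs 'x': unique leftmost derivation
Unambiguous


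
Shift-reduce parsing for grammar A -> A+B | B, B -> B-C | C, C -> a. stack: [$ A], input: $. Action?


start symbol A on stack, input exhausted
Action: accept


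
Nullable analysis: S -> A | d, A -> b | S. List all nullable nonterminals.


A nonterminal is nullable iff some alternative derives ε (directly, or every symbol in it is nullable)
Nullable: {}


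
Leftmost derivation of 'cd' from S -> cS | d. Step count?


Derivation: S => cS => cd
Steps: 2


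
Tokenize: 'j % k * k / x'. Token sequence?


Scan left to right, longest-match per lexeme
Tokens: ID(j), OP(%), ID(k), OP(*), ID(k), OP(/), ID(x)


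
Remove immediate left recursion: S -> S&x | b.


Left-recursive alternatives: S&x; non-recursive: b
Introduce S': S -> bS', S' -> &xS' | ε


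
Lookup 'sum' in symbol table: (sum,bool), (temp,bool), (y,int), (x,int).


Lookup 'sum' → type bool


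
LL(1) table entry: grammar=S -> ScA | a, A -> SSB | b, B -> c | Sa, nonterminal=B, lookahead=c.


For [B, c]: 'c' ∈ FIRST(c)
Entry: B -> c


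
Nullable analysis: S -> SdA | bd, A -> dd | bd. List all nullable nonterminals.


A nonterminal is nullable iff some alternative derives ε (directly, or every symbol in it is nullable)
Nullable: {}


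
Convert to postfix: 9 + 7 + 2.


Left to right (same or higher precedence on left)
Postfix: 9 7 + 2 +


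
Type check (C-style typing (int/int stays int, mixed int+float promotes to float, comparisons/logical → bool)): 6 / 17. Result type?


Operand types: int / int
Rule: mixed int/float promotes to float; int/int stays int
Result type: int


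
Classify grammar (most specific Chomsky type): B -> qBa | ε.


Single nonterminal LHS, but q^n a^n is not regular
Classification: Type 2 (Context-Free)


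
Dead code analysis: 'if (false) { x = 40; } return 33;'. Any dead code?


condition is constant false, so the whole block is unreachable
Dead: 'if (false) { x = 40; }'


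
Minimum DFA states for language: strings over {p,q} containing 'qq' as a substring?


KMP-style automaton: 2 progress states + 1 absorbing accept = 3
Minimal DFA: 3 states


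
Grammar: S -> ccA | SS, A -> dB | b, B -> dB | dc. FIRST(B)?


Per alternative of B: FIRST(dB) = {d}; FIRST(dc) = {d}
FIRST(B) = {d}


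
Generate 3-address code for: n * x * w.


Break into single-operator statements:
t1 = n * x
t2 = t1 * w


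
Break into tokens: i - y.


Scan left to right, longest-match per lexeme
Tokens: ID(i), OP(-), ID(y)


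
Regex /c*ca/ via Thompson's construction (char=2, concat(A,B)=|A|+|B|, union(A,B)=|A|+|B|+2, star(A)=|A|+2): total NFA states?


Syntax tree has 3 char leaf(s), 0 union(s), 1 star(s)
chars contribute 3×2 = 6; each union adds +2; each star adds +2
Total: 6 + 0 + 2 = 8 states


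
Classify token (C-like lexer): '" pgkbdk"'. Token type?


Pattern: double-quoted sequence
Type: STRING_LITERAL


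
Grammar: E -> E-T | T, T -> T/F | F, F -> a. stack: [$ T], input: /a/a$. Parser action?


shift '/' to continue T -> T/F
Action: shift


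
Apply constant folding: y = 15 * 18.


15 * 18 = 270 at compile time
Optimized: y = 270


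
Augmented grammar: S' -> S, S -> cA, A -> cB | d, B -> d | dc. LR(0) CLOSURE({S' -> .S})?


Start: S' -> .S
For each item with dot before a nonterminal B, add B -> .γ for every B-production
Closure: [S' -> .S, S -> .cA]


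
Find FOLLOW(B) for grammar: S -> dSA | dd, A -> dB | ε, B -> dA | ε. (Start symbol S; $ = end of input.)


$ ∈ FOLLOW(S). For each A -> αBβ: add FIRST(β)\{ε} to FOLLOW(B); if β nullable, add FOLLOW(A).
FOLLOW(B) = {$, d}


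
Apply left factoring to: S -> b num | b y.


Common prefix: 'b'
Factored: S -> b S', S' -> num | y


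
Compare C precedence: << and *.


'*' is multiplicative (level 10); '<<' is shift (level 8)
Higher level binds tighter
'*' has higher precedence than '<<'


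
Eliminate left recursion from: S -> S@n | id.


Left-recursive alternatives: S@n; non-recursive: id
Introduce S': S -> idS', S' -> @nS' | ε


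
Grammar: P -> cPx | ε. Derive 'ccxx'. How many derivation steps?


Derivation: P => cPx => ccPxx => ccxx
Steps: 3


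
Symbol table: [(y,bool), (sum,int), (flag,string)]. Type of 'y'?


Lookup 'y' → type bool


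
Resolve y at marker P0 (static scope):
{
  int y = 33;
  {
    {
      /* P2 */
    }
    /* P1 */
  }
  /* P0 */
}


y declared in the same block as P0
y = 33


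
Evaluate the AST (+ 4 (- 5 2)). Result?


Evaluate inner: (- 5 2) = 3
Evaluate root: (+ 4 3) = 7
Result: 7


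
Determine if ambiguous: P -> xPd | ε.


balanced x^n…d^n: each string has a unique parse
Unambiguous


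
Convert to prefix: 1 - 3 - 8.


left-to-right (same/higher precedence on left): tree is (- (- 1 3) 8)
Prefix: - - 1 3 8


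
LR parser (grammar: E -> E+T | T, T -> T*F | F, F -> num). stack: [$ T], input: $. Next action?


lookahead ∉ {*} so T won't extend; reduce E -> T
Action: reduce (E -> T)


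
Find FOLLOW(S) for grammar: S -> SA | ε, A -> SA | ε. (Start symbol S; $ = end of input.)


$ ∈ FOLLOW(S). For each A -> αBβ: add FIRST(β)\{ε} to FOLLOW(B); if β nullable, add FOLLOW(A).
FOLLOW(S) = {$}


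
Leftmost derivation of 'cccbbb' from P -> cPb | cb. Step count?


Derivation: P => cPb => ccPbb => cccbbb
Steps: 3


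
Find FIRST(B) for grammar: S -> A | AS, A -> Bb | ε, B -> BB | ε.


Per alternative of B: FIRST(BB) = {ε}; FIRST(ε) = {ε}
FIRST(B) = {ε}


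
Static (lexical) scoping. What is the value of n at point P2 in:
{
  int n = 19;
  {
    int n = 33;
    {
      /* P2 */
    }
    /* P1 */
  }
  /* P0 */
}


P2's block does not declare n; resolves to the enclosing declaration at depth 1
n = 33


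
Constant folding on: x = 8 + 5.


8 + 5 = 13 at compile time
Optimized: x = 13


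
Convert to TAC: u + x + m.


Break into single-operator statements:
t1 = u + x
t2 = t1 + m


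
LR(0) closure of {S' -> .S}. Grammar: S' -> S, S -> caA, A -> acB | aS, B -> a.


Start: S' -> .S
For each item with dot before a nonterminal B, add B -> .γ for every B-production
Closure: [S' -> .S, S -> .caA]


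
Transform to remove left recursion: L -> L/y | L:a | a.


Left-recursive alternatives: L/y, L:a; non-recursive: a
Introduce L': L -> aL', L' -> /yL' | :aL' | ε


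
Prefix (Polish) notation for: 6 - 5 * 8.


'*' binds tighter: tree is (- 6 (* 5 8))
Prefix: - 6 * 5 8


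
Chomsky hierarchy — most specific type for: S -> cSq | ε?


Single nonterminal LHS, but c^n q^n is not regular
Classification: Type 2 (Context-Free)


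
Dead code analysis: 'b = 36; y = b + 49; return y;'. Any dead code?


b is read by y's definition; y is returned
No dead code


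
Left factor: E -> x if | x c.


Common prefix: 'x'
Factored: E -> x E', E' -> if | c


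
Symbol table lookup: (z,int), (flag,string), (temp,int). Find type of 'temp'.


Lookup 'temp' → type int


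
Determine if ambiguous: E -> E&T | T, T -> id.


precedence layered via separate nonterminal T: deterministic
Unambiguous


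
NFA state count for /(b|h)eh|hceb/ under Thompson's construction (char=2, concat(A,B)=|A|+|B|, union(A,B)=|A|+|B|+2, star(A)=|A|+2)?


Syntax tree has 8 char leaf(s), 2 union(s), 0 star(s)
chars contribute 8×2 = 16; each union adds +2; each star adds +2
Total: 16 + 4 + 0 = 20 states


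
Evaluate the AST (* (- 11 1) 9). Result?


Evaluate inner: (- 11 1) = 10
Evaluate root: (* 10 9) = 90
Result: 90


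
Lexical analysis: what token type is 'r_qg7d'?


Pattern: letter/underscore followed by alphanumerics, not a keyword
Type: IDENTIFIER


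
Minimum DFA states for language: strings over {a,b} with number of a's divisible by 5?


Track (count of a) mod 5: states 0..4, accept at 0
Minimal DFA: 5 states


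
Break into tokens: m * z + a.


Scan left to right, longest-match per lexeme
Tokens: ID(m), OP(*), ID(z), OP(+), ID(a)


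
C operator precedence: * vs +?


'*' is multiplicative (level 10); '+' is additive (level 9)
Higher level binds tighter
'*' has higher precedence than '+'
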